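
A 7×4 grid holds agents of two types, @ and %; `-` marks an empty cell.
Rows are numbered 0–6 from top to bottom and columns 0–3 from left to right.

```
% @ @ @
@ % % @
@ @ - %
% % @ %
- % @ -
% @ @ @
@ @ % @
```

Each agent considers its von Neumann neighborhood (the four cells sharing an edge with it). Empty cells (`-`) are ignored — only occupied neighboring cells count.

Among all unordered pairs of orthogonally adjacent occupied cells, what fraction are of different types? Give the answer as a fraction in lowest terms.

19/35

Scan each occupied cell's neighbors to the right and below so each pair is counted once.
From row 0: 4 unlike of 7 pairs (running 4/7).
From row 1: 4 unlike of 6 pairs (running 8/13).
From row 2: 2 unlike of 4 pairs (running 10/17).
From row 3: 2 unlike of 5 pairs (running 12/22).
From row 4: 2 unlike of 3 pairs (running 14/25).
From row 5: 3 unlike of 7 pairs (running 17/32).
From row 6: 2 unlike of 3 pairs (running 19/35).
Total adjacent occupied pairs: 35; unlike-type pairs: 19.
19/35 is already in lowest terms.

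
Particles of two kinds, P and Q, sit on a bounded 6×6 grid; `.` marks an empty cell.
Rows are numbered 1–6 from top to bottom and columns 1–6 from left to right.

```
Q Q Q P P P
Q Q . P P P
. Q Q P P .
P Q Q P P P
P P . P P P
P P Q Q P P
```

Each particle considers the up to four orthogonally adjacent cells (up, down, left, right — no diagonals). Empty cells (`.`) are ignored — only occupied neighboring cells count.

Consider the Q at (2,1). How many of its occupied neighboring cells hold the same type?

Occupied neighbors of (2,1): (1,1)=Q, (2,2)=Q.
Same type (Q): 2 of 2.

2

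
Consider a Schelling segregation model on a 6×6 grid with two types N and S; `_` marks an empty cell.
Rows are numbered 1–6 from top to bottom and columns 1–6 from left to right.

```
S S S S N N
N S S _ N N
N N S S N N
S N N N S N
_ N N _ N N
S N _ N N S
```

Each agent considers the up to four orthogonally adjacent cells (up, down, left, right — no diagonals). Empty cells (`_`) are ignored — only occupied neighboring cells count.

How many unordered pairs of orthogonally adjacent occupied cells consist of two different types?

Scan each occupied cell's neighbors to the right and below so each pair is counted once.
From row 1: 2 unlike of 10 pairs (running 2/10).
From row 2: 2 unlike of 8 pairs (running 4/18).
From row 3: 6 unlike of 11 pairs (running 10/29).
From row 4: 4 unlike of 9 pairs (running 14/38).
From row 5: 1 unlike of 5 pairs (running 15/43).
From row 6: 2 unlike of 3 pairs (running 17/46).
Total adjacent occupied pairs: 46; unlike-type pairs: 17.

17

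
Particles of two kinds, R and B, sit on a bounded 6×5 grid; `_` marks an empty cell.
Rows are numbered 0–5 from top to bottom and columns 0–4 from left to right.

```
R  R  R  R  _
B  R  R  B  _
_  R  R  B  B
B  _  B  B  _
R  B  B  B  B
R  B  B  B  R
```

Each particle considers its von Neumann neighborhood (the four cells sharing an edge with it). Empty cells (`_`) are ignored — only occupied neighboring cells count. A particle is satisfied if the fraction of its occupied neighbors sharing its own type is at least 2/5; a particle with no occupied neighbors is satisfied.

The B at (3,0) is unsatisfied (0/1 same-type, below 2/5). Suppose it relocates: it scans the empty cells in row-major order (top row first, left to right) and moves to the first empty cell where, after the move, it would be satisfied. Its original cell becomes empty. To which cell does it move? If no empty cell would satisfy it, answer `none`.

(1,4)

Vacating (3,0). Empty cells in order:
  (0,4): 0/1 same-type → still unsatisfied.
  (1,4): 2/2 same-type → satisfied — stop here.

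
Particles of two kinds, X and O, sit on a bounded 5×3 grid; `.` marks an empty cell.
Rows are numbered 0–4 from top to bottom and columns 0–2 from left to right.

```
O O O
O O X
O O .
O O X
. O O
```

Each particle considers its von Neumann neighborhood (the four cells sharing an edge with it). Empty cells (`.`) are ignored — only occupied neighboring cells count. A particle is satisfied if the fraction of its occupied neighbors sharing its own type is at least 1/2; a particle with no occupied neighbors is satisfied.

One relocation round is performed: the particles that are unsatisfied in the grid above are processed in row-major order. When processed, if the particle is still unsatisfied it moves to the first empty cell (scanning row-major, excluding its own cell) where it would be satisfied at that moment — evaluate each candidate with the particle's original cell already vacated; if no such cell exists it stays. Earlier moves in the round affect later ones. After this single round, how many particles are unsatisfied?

Initially unsatisfied (in order): (1,2), (3,2).
  (1,2) → (2,2).
  (3,2): no empty cell satisfies it; stays.
Resulting grid:
O O O
O O .
O O X
O O X
. O O
Unsatisfied now: (3,2).

1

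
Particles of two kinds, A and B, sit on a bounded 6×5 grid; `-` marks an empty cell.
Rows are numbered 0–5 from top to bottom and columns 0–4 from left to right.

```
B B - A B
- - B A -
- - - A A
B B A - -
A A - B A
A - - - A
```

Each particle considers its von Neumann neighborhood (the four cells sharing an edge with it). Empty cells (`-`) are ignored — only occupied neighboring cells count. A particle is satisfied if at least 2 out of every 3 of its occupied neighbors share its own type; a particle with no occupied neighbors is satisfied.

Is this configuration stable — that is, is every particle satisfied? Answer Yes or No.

No

Row 0: (0,0)B 1/1 ✓ · (0,1)B 1/1 ✓ · (0,3)A 1/2 ✗ · (0,4)B 0/1 ✗
Row 1: (1,2)B 0/1 ✗ · (1,3)A 2/3 ✓
Row 2: (2,3)A 2/2 ✓ · (2,4)A 1/1 ✓
Row 3: (3,0)B 1/2 ✗ · (3,1)B 1/3 ✗ · (3,2)A 0/1 ✗
Row 4: (4,0)A 2/3 ✓ · (4,1)A 1/2 ✗ · (4,3)B 0/1 ✗ · (4,4)A 1/2 ✗
Row 5: (5,0)A 1/1 ✓ · (5,4)A 1/1 ✓
For instance (0,3) has only 1/2 same-type neighbors, below 2/3.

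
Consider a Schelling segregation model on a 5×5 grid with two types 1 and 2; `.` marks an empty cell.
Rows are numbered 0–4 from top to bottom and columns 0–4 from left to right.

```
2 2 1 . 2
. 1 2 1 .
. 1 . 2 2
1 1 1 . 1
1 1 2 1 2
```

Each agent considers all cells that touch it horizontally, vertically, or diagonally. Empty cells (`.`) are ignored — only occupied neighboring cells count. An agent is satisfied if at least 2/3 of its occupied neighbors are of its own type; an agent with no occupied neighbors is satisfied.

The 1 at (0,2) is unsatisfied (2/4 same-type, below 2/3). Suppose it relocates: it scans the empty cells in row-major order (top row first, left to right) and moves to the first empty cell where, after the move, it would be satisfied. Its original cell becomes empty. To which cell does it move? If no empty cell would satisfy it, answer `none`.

(2,0)

Vacating (0,2). Empty cells in order:
  (0,3): 1/3 same-type → still unsatisfied.
  (1,0): 2/4 same-type → still unsatisfied.
  (1,4): 1/4 same-type → still unsatisfied.
  (2,0): 4/4 same-type → satisfied — stop here.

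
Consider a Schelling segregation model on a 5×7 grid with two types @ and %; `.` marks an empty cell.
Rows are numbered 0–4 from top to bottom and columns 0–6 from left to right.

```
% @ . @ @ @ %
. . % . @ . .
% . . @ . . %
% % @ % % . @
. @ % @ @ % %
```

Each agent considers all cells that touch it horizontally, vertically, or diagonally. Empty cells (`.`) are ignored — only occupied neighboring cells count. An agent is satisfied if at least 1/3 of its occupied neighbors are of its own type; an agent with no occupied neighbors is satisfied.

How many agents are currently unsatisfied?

Row 0: (0,0)% 0/1 not · (0,1)@ 0/2 not · (0,3)@ 2/3 satisfied · (0,4)@ 3/3 satisfied · (0,5)@ 2/3 satisfied · (0,6)% 0/1 not
Row 1: (1,2)% 0/3 not · (1,4)@ 4/4 satisfied
Row 2: (2,0)% 2/2 satisfied · (2,3)@ 2/5 satisfied · (2,6)% 0/1 not
Row 3: (3,0)% 2/3 satisfied · (3,1)% 3/5 satisfied · (3,2)@ 3/6 satisfied · (3,3)% 2/6 satisfied · (3,4)% 2/5 satisfied · (3,6)@ 0/3 not
Row 4: (4,1)@ 1/4 not · (4,2)% 2/5 satisfied · (4,3)@ 2/5 satisfied · (4,4)@ 1/4 not · (4,5)% 2/4 satisfied · (4,6)% 1/2 satisfied
Unsatisfied: (0,0), (0,1), (0,6), (1,2), (2,6), (3,6), (4,1), (4,4) — 8 in total.

8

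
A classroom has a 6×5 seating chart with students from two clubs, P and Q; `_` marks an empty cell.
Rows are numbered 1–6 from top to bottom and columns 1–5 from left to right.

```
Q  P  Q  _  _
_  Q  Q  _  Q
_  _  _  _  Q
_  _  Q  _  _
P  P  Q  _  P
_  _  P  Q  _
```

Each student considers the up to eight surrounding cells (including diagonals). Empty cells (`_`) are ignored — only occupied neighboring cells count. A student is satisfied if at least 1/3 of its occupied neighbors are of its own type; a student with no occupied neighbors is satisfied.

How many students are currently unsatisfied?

(1,1)Q 1/2 satisfied
(1,2)P 0/4 not
(1,3)Q 2/3 satisfied
(2,2)Q 3/4 satisfied
(2,3)Q 2/3 satisfied
(2,5)Q 1/1 satisfied
(3,5)Q 1/1 satisfied
(4,3)Q 1/2 satisfied
(5,1)P 1/1 satisfied
(5,2)P 2/4 satisfied
(5,3)Q 2/4 satisfied
(5,5)P 0/1 not
(6,3)P 1/3 satisfied
(6,4)Q 1/3 satisfied
Unsatisfied: (1,2), (5,5) — 2 in total.

2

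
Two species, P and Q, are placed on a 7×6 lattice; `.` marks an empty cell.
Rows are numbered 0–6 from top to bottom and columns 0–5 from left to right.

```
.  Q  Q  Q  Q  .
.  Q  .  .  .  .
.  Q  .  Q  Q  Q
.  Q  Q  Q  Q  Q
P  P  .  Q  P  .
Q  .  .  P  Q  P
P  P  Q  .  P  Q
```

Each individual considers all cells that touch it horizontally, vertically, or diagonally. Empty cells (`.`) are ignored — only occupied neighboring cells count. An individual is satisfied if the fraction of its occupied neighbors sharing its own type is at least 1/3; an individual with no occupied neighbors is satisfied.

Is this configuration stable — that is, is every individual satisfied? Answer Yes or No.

No

Row 0: (0,1)Q 2/2 ✓ · (0,2)Q 3/3 ✓ · (0,3)Q 2/2 ✓ · (0,4)Q 1/1 ✓
Row 1: (1,1)Q 3/3 ✓
Row 2: (2,1)Q 3/3 ✓ · (2,3)Q 4/4 ✓ · (2,4)Q 5/5 ✓ · (2,5)Q 3/3 ✓
Row 3: (3,1)Q 2/4 ✓ · (3,2)Q 5/6 ✓ · (3,3)Q 5/6 ✓ · (3,4)Q 6/7 ✓ · (3,5)Q 3/4 ✓
Row 4: (4,0)P 1/3 ✓ · (4,1)P 1/4 ✗ · (4,3)Q 4/6 ✓ · (4,4)P 2/7 ✗
Row 5: (5,0)Q 0/4 ✗ · (5,3)P 2/5 ✓ · (5,4)Q 2/6 ✓ · (5,5)P 2/4 ✓
Row 6: (6,0)P 1/2 ✓ · (6,1)P 1/3 ✓ · (6,2)Q 0/2 ✗ · (6,4)P 2/4 ✓ · (6,5)Q 1/3 ✓
For instance (4,1) has only 1/4 same-type neighbors, below 1/3.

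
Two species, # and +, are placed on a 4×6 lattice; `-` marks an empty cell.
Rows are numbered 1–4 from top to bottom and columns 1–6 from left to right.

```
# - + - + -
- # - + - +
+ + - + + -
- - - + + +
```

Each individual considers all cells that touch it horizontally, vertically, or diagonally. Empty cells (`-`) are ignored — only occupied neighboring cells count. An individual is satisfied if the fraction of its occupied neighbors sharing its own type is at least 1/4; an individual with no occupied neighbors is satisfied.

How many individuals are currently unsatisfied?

0

(1,1)# 1/1 satisfied
(1,3)+ 1/2 satisfied
(1,5)+ 2/2 satisfied
(2,2)# 1/4 satisfied
(2,4)+ 4/4 satisfied
(2,6)+ 2/2 satisfied
(3,1)+ 1/2 satisfied
(3,2)+ 1/2 satisfied
(3,4)+ 4/4 satisfied
(3,5)+ 6/6 satisfied
(4,4)+ 3/3 satisfied
(4,5)+ 4/4 satisfied
(4,6)+ 2/2 satisfied
Every one meets the threshold.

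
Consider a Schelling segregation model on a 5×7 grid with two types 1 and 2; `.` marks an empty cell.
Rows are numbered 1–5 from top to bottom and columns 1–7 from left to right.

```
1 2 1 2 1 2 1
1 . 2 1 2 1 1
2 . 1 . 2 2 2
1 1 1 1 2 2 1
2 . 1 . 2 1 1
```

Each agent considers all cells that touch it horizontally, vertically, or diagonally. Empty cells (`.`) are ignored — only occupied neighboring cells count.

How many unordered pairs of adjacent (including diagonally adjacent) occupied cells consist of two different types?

37

Scan each occupied cell's neighbors to the right and below (and the two forward diagonals) so each pair is counted once.
From row 1: 12 unlike of 22 pairs (running 12/22).
From row 2: 11 unlike of 15 pairs (running 23/37).
From row 3: 5 unlike of 15 pairs (running 28/52).
From row 4: 8 unlike of 19 pairs (running 36/71).
From row 5: 1 unlike of 2 pairs (running 37/73).
Total adjacent occupied pairs: 73; unlike-type pairs: 37.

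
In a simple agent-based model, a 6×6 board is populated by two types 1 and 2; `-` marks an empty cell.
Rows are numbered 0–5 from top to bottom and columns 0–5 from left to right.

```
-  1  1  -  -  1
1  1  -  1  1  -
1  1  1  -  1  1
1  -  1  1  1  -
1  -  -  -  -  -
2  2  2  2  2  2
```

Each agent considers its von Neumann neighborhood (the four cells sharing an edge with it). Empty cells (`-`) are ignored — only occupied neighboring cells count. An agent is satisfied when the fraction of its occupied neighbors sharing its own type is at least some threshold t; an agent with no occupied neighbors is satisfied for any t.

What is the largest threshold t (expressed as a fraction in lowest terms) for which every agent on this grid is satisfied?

Row 0: (0,1)1 2/2 · (0,2)1 1/1 · (0,5)1 — no occupied neighbors
Row 1: (1,0)1 2/2 · (1,1)1 3/3 · (1,3)1 1/1 · (1,4)1 2/2
Row 2: (2,0)1 3/3 · (2,1)1 3/3 · (2,2)1 2/2 · (2,4)1 3/3 · (2,5)1 1/1
Row 3: (3,0)1 2/2 · (3,2)1 2/2 · (3,3)1 2/2 · (3,4)1 2/2
Row 4: (4,0)1 1/2
Row 5: (5,0)2 1/2 · (5,1)2 2/2 · (5,2)2 2/2 · (5,3)2 2/2 · (5,4)2 2/2 · (5,5)2 1/1
The smallest same-type fraction is 1/2 at (4,0), which reduces to 1/2. Any threshold above that leaves this agent unsatisfied.

1/2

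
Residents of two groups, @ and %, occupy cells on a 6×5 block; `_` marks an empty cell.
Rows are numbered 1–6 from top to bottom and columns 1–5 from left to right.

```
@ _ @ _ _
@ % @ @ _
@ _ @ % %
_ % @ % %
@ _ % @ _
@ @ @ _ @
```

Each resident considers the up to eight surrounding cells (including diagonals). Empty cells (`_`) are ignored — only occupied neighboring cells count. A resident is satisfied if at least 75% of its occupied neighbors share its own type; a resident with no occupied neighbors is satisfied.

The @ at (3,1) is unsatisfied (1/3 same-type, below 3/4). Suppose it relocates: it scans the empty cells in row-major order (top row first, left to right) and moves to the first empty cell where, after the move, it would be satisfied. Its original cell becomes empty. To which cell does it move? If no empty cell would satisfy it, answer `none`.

(1,2)

Vacating (3,1). Empty cells in order:
  (1,2): 4/5 same-type → satisfied — stop here.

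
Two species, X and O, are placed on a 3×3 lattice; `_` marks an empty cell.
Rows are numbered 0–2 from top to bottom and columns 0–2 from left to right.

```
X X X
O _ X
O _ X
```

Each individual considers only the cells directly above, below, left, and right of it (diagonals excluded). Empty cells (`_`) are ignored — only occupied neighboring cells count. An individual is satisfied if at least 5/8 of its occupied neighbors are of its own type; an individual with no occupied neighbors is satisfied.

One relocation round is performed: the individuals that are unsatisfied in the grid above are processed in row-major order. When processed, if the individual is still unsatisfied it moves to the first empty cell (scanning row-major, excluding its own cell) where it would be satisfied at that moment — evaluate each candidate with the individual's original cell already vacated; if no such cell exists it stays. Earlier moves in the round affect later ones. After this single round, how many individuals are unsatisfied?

Initially unsatisfied (in order): (0,0), (1,0).
  (0,0) → (1,1).
  (1,0): no empty cell satisfies it; stays.
Resulting grid:
_ X X
O X X
O _ X
Unsatisfied now: (1,0).

1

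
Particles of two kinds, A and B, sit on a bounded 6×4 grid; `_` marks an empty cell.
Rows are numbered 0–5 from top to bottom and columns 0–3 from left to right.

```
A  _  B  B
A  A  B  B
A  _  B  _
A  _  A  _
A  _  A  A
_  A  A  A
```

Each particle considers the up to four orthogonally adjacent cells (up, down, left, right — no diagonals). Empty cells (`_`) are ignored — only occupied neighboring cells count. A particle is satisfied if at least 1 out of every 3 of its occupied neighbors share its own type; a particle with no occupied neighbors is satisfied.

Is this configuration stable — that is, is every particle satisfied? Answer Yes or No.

Yes

Row 0: (0,0)A 1/1 ok · (0,2)B 2/2 ok · (0,3)B 2/2 ok
Row 1: (1,0)A 3/3 ok · (1,1)A 1/2 ok · (1,2)B 3/4 ok · (1,3)B 2/2 ok
Row 2: (2,0)A 2/2 ok · (2,2)B 1/2 ok
Row 3: (3,0)A 2/2 ok · (3,2)A 1/2 ok
Row 4: (4,0)A 1/1 ok · (4,2)A 3/3 ok · (4,3)A 2/2 ok
Row 5: (5,1)A 1/1 ok · (5,2)A 3/3 ok · (5,3)A 2/2 ok
All meet the threshold, so the configuration is stable.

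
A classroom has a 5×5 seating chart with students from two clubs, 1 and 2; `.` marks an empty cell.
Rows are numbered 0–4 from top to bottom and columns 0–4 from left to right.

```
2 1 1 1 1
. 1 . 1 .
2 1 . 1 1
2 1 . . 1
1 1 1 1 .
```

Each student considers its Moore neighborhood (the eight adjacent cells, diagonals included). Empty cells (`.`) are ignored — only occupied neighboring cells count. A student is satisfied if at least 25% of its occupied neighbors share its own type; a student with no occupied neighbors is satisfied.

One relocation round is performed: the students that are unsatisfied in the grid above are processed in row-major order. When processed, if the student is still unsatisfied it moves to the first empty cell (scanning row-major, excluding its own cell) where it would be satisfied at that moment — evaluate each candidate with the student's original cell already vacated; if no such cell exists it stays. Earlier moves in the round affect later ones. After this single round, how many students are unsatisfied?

Initially unsatisfied (in order): (0,0), (3,0).
  (0,0) → (1,0).
  (3,0) → (0,0).
Resulting grid:
2 1 1 1 1
2 1 . 1 .
2 1 . 1 1
. 1 . . 1
1 1 1 1 .
All satisfied now.

0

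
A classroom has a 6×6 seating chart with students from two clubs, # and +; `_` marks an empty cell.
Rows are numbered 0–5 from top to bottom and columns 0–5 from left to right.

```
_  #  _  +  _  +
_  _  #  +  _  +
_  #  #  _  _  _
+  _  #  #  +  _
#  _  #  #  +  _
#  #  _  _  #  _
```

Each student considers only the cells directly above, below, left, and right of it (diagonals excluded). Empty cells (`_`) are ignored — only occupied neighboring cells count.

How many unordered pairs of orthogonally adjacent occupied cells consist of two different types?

5

Scan each occupied cell's neighbors to the right and below so each pair is counted once.
Row 0: +(0,3)–+(1,3)= +(0,5)–+(1,5)=  → 0/2 unlike.
Row 1: #(1,2)–+(1,3)≠ #(1,2)–#(2,2)=  → 1/2 unlike.
Row 2: #(2,1)–#(2,2)= #(2,2)–#(3,2)=  → 0/2 unlike.
Row 3: +(3,0)–#(4,0)≠ #(3,2)–#(3,3)= #(3,2)–#(4,2)= #(3,3)–+(3,4)≠ #(3,3)–#(4,3)= +(3,4)–+(4,4)=  → 2/6 unlike.
Row 4: #(4,0)–#(5,0)= #(4,2)–#(4,3)= #(4,3)–+(4,4)≠ +(4,4)–#(5,4)≠  → 2/4 unlike.
Row 5: #(5,0)–#(5,1)=  → 0/1 unlike.
Total adjacent occupied pairs: 17; unlike-type pairs: 5.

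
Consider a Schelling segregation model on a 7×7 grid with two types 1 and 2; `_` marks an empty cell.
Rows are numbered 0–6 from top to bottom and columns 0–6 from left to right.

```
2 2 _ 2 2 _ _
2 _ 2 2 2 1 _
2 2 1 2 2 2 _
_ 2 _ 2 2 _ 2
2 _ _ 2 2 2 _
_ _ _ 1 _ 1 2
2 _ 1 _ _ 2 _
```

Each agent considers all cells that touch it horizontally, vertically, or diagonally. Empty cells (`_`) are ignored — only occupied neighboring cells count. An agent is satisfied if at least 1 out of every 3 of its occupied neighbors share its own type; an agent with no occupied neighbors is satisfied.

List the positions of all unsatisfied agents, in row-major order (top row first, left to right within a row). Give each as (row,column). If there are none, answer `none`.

Row 0: (0,0)2 2/2 ok · (0,1)2 3/3 ok · (0,3)2 4/4 ok · (0,4)2 3/4 ok
Row 1: (1,0)2 4/4 ok · (1,2)2 5/6 ok · (1,3)2 6/7 ok · (1,4)2 6/7 ok · (1,5)1 0/4 unhappy
Row 2: (2,0)2 3/3 ok · (2,1)2 4/5 ok · (2,2)1 0/6 unhappy · (2,3)2 6/7 ok · (2,4)2 6/7 ok · (2,5)2 4/5 ok
Row 3: (3,1)2 3/4 ok · (3,3)2 5/6 ok · (3,4)2 7/7 ok · (3,6)2 2/2 ok
Row 4: (4,0)2 1/1 ok · (4,3)2 3/4 ok · (4,4)2 4/6 ok · (4,5)2 4/5 ok
Row 5: (5,3)1 1/3 ok · (5,5)1 0/4 unhappy · (5,6)2 2/3 ok
Row 6: (6,0)2 0/0 ok · (6,2)1 1/1 ok · (6,5)2 1/2 ok

(1,5), (2,2), (5,5)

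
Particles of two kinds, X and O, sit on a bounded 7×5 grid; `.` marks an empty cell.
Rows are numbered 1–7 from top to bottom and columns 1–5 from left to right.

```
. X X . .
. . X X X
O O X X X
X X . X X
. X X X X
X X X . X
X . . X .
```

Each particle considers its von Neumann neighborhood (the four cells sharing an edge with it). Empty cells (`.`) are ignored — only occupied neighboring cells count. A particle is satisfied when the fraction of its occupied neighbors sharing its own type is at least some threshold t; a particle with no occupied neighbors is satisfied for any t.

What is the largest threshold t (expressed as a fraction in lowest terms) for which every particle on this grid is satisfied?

Row 1: (1,2)X 1/1 · (1,3)X 2/2
Row 2: (2,3)X 3/3 · (2,4)X 3/3 · (2,5)X 2/2
Row 3: (3,1)O 1/2 · (3,2)O 1/3 · (3,3)X 2/3 · (3,4)X 4/4 · (3,5)X 3/3
Row 4: (4,1)X 1/2 · (4,2)X 2/3 · (4,4)X 3/3 · (4,5)X 3/3
Row 5: (5,2)X 3/3 · (5,3)X 3/3 · (5,4)X 3/3 · (5,5)X 3/3
Row 6: (6,1)X 2/2 · (6,2)X 3/3 · (6,3)X 2/2 · (6,5)X 1/1
Row 7: (7,1)X 1/1 · (7,4)X — no occupied neighbors
The smallest same-type fraction is 1/3 at (3,2), which reduces to 1/3. Any threshold above that leaves this particle unsatisfied.

1/3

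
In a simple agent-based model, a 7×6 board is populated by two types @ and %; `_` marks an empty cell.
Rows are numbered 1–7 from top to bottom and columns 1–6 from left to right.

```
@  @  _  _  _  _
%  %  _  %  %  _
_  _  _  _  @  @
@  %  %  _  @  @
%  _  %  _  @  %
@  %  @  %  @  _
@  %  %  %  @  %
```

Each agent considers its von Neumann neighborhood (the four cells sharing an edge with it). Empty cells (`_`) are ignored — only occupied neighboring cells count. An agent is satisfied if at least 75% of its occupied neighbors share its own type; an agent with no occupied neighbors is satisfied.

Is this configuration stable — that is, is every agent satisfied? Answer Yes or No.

No

Row 1: (1,1)@ 1/2 unhappy · (1,2)@ 1/2 unhappy
Row 2: (2,1)% 1/2 unhappy · (2,2)% 1/2 unhappy · (2,4)% 1/1 ok · (2,5)% 1/2 unhappy
Row 3: (3,5)@ 2/3 unhappy · (3,6)@ 2/2 ok
Row 4: (4,1)@ 0/2 unhappy · (4,2)% 1/2 unhappy · (4,3)% 2/2 ok · (4,5)@ 3/3 ok · (4,6)@ 2/3 unhappy
Row 5: (5,1)% 0/2 unhappy · (5,3)% 1/2 unhappy · (5,5)@ 2/3 unhappy · (5,6)% 0/2 unhappy
Row 6: (6,1)@ 1/3 unhappy · (6,2)% 1/3 unhappy · (6,3)@ 0/4 unhappy · (6,4)% 1/3 unhappy · (6,5)@ 2/3 unhappy
Row 7: (7,1)@ 1/2 unhappy · (7,2)% 2/3 unhappy · (7,3)% 2/3 unhappy · (7,4)% 2/3 unhappy · (7,5)@ 1/3 unhappy · (7,6)% 0/1 unhappy
For instance (1,1) has only 1/2 same-type neighbors, below 3/4.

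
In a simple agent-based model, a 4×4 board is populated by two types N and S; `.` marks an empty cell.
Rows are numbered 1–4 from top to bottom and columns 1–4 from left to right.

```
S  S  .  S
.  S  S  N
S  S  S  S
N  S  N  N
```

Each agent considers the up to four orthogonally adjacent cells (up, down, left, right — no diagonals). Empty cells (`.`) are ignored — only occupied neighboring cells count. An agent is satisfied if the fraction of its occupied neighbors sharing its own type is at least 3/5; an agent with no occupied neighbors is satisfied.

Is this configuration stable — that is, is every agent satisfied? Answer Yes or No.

No

(1,1)S 1/1 ok
(1,2)S 2/2 ok
(1,4)S 0/1 unhappy
(2,2)S 3/3 ok
(2,3)S 2/3 ok
(2,4)N 0/3 unhappy
(3,1)S 1/2 unhappy
(3,2)S 4/4 ok
(3,3)S 3/4 ok
(3,4)S 1/3 unhappy
(4,1)N 0/2 unhappy
(4,2)S 1/3 unhappy
(4,3)N 1/3 unhappy
(4,4)N 1/2 unhappy
For instance (1,4) has only 0/1 same-type neighbors, below 3/5.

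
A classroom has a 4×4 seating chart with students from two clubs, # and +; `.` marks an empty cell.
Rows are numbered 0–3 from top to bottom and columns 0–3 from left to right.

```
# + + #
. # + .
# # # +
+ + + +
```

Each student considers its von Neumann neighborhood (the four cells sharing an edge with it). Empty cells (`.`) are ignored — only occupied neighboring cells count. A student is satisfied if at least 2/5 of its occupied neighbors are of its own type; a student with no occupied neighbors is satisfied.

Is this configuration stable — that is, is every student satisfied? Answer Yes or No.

No

(0,0)# 0/1 not
(0,1)+ 1/3 not
(0,2)+ 2/3 satisfied
(0,3)# 0/1 not
(1,1)# 1/3 not
(1,2)+ 1/3 not
(2,0)# 1/2 satisfied
(2,1)# 3/4 satisfied
(2,2)# 1/4 not
(2,3)+ 1/2 satisfied
(3,0)+ 1/2 satisfied
(3,1)+ 2/3 satisfied
(3,2)+ 2/3 satisfied
(3,3)+ 2/2 satisfied
For instance (0,0) has only 0/1 same-type neighbors, below 2/5.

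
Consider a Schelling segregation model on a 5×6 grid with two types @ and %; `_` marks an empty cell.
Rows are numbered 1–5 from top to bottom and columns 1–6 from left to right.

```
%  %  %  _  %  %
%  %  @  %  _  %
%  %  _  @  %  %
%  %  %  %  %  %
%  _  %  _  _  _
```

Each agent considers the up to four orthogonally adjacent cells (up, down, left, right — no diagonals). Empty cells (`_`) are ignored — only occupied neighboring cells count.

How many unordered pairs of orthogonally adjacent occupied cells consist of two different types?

6

Scan each occupied cell's neighbors to the right and below so each pair is counted once.
Row 1: %(1,1)–%(1,2)= %(1,1)–%(2,1)= %(1,2)–%(1,3)= %(1,2)–%(2,2)= %(1,3)–@(2,3)≠ %(1,5)–%(1,6)= %(1,6)–%(2,6)=  → 1/7 unlike.
Row 2: %(2,1)–%(2,2)= %(2,1)–%(3,1)= %(2,2)–@(2,3)≠ %(2,2)–%(3,2)= @(2,3)–%(2,4)≠ %(2,4)–@(3,4)≠ %(2,6)–%(3,6)=  → 3/7 unlike.
Row 3: %(3,1)–%(3,2)= %(3,1)–%(4,1)= %(3,2)–%(4,2)= @(3,4)–%(3,5)≠ @(3,4)–%(4,4)≠ %(3,5)–%(3,6)= %(3,5)–%(4,5)= %(3,6)–%(4,6)=  → 2/8 unlike.
Row 4: %(4,1)–%(4,2)= %(4,1)–%(5,1)= %(4,2)–%(4,3)= %(4,3)–%(4,4)= %(4,3)–%(5,3)= %(4,4)–%(4,5)= %(4,5)–%(4,6)=  → 0/7 unlike.
Total adjacent occupied pairs: 29; unlike-type pairs: 6.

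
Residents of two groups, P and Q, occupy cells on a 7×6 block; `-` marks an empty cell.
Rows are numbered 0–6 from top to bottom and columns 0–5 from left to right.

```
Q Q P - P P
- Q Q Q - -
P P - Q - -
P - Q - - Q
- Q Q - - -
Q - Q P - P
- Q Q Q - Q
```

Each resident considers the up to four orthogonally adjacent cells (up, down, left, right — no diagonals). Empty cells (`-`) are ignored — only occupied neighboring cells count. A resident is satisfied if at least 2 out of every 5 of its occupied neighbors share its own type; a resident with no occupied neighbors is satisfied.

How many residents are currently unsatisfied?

4

(0,0)Q 1/1 ok
(0,1)Q 2/3 ok
(0,2)P 0/2 unhappy
(0,4)P 1/1 ok
(0,5)P 1/1 ok
(1,1)Q 2/3 ok
(1,2)Q 2/3 ok
(1,3)Q 2/2 ok
(2,0)P 2/2 ok
(2,1)P 1/2 ok
(2,3)Q 1/1 ok
(3,0)P 1/1 ok
(3,2)Q 1/1 ok
(3,5)Q 0/0 ok
(4,1)Q 1/1 ok
(4,2)Q 3/3 ok
(5,0)Q 0/0 ok
(5,2)Q 2/3 ok
(5,3)P 0/2 unhappy
(5,5)P 0/1 unhappy
(6,1)Q 1/1 ok
(6,2)Q 3/3 ok
(6,3)Q 1/2 ok
(6,5)Q 0/1 unhappy
Unsatisfied: (0,2), (5,3), (5,5), (6,5) — 4 in total.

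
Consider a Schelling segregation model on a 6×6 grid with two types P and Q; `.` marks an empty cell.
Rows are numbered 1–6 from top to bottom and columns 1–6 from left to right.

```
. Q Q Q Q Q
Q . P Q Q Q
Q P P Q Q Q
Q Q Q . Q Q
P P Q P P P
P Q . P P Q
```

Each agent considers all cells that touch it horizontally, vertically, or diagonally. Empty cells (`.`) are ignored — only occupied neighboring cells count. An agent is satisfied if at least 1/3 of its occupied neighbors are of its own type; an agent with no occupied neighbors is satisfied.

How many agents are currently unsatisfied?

5

Row 1: (1,2)Q 2/3 ok · (1,3)Q 3/4 ok · (1,4)Q 4/5 ok · (1,5)Q 5/5 ok · (1,6)Q 3/3 ok
Row 2: (2,1)Q 2/3 ok · (2,3)P 2/7 unhappy · (2,4)Q 6/8 ok · (2,5)Q 8/8 ok · (2,6)Q 5/5 ok
Row 3: (3,1)Q 3/4 ok · (3,2)P 2/7 unhappy · (3,3)P 2/6 ok · (3,4)Q 5/7 ok · (3,5)Q 7/7 ok · (3,6)Q 5/5 ok
Row 4: (4,1)Q 2/5 ok · (4,2)Q 4/8 ok · (4,3)Q 3/7 ok · (4,5)Q 4/7 ok · (4,6)Q 3/5 ok
Row 5: (5,1)P 2/5 ok · (5,2)P 2/7 unhappy · (5,3)Q 3/6 ok · (5,4)P 3/6 ok · (5,5)P 4/7 ok · (5,6)P 2/5 ok
Row 6: (6,1)P 2/3 ok · (6,2)Q 1/4 unhappy · (6,4)P 3/4 ok · (6,5)P 4/5 ok · (6,6)Q 0/3 unhappy
Unsatisfied: (2,3), (3,2), (5,2), (6,2), (6,6) — 5 in total.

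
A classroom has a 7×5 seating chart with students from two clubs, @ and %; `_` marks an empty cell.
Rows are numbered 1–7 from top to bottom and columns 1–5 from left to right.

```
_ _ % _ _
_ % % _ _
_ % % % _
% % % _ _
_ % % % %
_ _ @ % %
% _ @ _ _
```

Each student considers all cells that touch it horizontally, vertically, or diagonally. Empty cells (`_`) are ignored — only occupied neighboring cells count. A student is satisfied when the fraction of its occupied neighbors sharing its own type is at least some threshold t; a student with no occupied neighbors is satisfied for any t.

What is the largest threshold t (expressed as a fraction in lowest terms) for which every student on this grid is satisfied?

1/5

Row 1: (1,3)% 2/2
Row 2: (2,2)% 4/4 · (2,3)% 5/5
Row 3: (3,2)% 6/6 · (3,3)% 6/6 · (3,4)% 3/3
Row 4: (4,1)% 3/3 · (4,2)% 6/6 · (4,3)% 7/7
Row 5: (5,2)% 4/5 · (5,3)% 5/6 · (5,4)% 5/6 · (5,5)% 3/3
Row 6: (6,3)@ 1/5 · (6,4)% 4/6 · (6,5)% 3/3
Row 7: (7,1)% — no occupied neighbors · (7,3)@ 1/2
The smallest same-type fraction is 1/5 at (6,3), which reduces to 1/5. Any threshold above that leaves this student unsatisfied.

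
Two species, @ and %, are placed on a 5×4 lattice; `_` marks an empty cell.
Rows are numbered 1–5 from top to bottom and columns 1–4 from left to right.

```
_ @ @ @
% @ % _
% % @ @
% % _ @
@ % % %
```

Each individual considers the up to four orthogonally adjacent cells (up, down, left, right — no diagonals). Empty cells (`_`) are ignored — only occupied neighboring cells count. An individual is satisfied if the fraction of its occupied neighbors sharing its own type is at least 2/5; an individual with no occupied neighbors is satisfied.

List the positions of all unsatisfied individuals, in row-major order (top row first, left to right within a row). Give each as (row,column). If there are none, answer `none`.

(2,2), (2,3), (3,3), (5,1)

Row 1: (1,2)@ 2/2 ✓ · (1,3)@ 2/3 ✓ · (1,4)@ 1/1 ✓
Row 2: (2,1)% 1/2 ✓ · (2,2)@ 1/4 ✗ · (2,3)% 0/3 ✗
Row 3: (3,1)% 3/3 ✓ · (3,2)% 2/4 ✓ · (3,3)@ 1/3 ✗ · (3,4)@ 2/2 ✓
Row 4: (4,1)% 2/3 ✓ · (4,2)% 3/3 ✓ · (4,4)@ 1/2 ✓
Row 5: (5,1)@ 0/2 ✗ · (5,2)% 2/3 ✓ · (5,3)% 2/2 ✓ · (5,4)% 1/2 ✓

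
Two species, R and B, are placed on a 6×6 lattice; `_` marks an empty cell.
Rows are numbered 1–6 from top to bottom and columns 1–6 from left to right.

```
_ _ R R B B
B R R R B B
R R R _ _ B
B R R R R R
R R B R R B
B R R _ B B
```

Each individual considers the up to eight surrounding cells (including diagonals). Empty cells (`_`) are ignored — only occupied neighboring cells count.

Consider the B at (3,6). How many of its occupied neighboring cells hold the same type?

Occupied neighbors of (3,6): (2,5)=B, (2,6)=B, (4,5)=R, (4,6)=R.
Same type (B): 2 of 4.

2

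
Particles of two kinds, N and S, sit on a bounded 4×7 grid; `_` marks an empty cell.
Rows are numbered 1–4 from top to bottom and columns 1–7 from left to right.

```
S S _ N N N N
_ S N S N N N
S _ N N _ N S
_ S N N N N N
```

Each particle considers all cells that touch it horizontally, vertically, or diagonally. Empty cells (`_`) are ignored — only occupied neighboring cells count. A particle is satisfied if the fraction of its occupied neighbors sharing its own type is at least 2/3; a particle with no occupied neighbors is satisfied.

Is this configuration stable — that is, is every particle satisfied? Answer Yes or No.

(1,1)S 2/2 ok
(1,2)S 2/3 ok
(1,4)N 3/4 ok
(1,5)N 4/5 ok
(1,6)N 5/5 ok
(1,7)N 3/3 ok
(2,2)S 3/5 unhappy
(2,3)N 3/6 unhappy
(2,4)S 0/6 unhappy
(2,5)N 6/7 ok
(2,6)N 6/7 ok
(2,7)N 4/5 ok
(3,1)S 2/2 ok
(3,3)N 4/7 unhappy
(3,4)N 6/7 ok
(3,6)N 6/7 ok
(3,7)S 0/5 unhappy
(4,2)S 1/3 unhappy
(4,3)N 3/4 ok
(4,4)N 4/4 ok
(4,5)N 4/4 ok
(4,6)N 3/4 ok
(4,7)N 2/3 ok
For instance (2,2) has only 3/5 same-type neighbors, below 2/3.

No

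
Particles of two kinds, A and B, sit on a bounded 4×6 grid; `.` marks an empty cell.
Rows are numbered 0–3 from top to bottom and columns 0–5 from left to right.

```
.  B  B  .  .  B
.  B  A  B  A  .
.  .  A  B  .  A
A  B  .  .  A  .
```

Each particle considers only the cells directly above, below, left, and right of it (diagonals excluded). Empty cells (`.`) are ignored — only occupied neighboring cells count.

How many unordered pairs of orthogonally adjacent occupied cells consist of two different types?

Scan each occupied cell's neighbors to the right and below so each pair is counted once.
Row 0: B(0,1)–B(0,2)= B(0,1)–B(1,1)= B(0,2)–A(1,2)≠  → 1/3 unlike.
Row 1: B(1,1)–A(1,2)≠ A(1,2)–B(1,3)≠ A(1,2)–A(2,2)= B(1,3)–A(1,4)≠ B(1,3)–B(2,3)=  → 3/5 unlike.
Row 2: A(2,2)–B(2,3)≠  → 1/1 unlike.
Row 3: A(3,0)–B(3,1)≠  → 1/1 unlike.
Total adjacent occupied pairs: 10; unlike-type pairs: 6.

6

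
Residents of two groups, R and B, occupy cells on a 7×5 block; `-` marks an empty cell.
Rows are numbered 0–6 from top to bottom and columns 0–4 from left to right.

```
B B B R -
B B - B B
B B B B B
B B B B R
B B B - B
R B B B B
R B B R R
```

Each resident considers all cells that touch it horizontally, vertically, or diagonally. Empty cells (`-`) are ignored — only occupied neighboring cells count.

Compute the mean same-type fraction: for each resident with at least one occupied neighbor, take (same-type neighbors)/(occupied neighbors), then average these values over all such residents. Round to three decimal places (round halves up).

Row 0: (0,0)B 3/3 · (0,1)B 4/4 · (0,2)B 3/4 · (0,3)R 0/3
Row 1: (1,0)B 5/5 · (1,1)B 7/7 · (1,3)B 5/6 · (1,4)B 3/4
Row 2: (2,0)B 5/5 · (2,1)B 7/7 · (2,2)B 7/7 · (2,3)B 6/7 · (2,4)B 4/5
Row 3: (3,0)B 5/5 · (3,1)B 8/8 · (3,2)B 7/7 · (3,3)B 6/7 · (3,4)R 0/4
Row 4: (4,0)B 4/5 · (4,1)B 7/8 · (4,2)B 7/7 · (4,4)B 3/4
Row 5: (5,0)R 1/5 · (5,1)B 6/8 · (5,2)B 6/7 · (5,3)B 5/7 · (5,4)B 2/4
Row 6: (6,0)R 1/3 · (6,1)B 3/5 · (6,2)B 4/5 · (6,3)R 1/5 · (6,4)R 1/3
Sum over 32 residents: 3/3 + 4/4 + 3/4 + 0/3 + 5/5 + 7/7 + 5/6 + 3/4 + 5/5 + 7/7 + 7/7 + 6/7 + 4/5 + 5/5 + 8/8 + 7/7 + 6/7 + 0/4 + 4/5 + 7/8 + 7/7 + 3/4 + 1/5 + 6/8 + 6/7 + 5/7 + 2/4 + 1/3 + 3/5 + 4/5 + 1/5 + 1/3 = 6597/280; mean = 6597/280 ÷ 32 = 6597/8960 = 0.736272… → 0.736.

0.736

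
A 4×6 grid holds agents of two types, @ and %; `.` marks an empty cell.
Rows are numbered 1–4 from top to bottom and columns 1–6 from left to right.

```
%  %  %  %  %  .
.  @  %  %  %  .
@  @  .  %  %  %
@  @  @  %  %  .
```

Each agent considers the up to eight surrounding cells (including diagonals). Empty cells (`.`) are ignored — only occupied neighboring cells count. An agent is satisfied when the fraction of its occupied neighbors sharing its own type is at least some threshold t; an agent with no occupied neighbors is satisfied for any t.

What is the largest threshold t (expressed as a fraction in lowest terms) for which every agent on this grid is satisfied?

1/3

Row 1: (1,1)% 1/2 · (1,2)% 3/4 · (1,3)% 4/5 · (1,4)% 5/5 · (1,5)% 3/3
Row 2: (2,2)@ 2/6 · (2,3)% 5/7 · (2,4)% 7/7 · (2,5)% 6/6
Row 3: (3,1)@ 4/4 · (3,2)@ 5/6 · (3,4)% 6/7 · (3,5)% 6/6 · (3,6)% 3/3
Row 4: (4,1)@ 3/3 · (4,2)@ 4/4 · (4,3)@ 2/4 · (4,4)% 3/4 · (4,5)% 4/4
The smallest same-type fraction is 2/6 at (2,2), which reduces to 1/3. Any threshold above that leaves this agent unsatisfied.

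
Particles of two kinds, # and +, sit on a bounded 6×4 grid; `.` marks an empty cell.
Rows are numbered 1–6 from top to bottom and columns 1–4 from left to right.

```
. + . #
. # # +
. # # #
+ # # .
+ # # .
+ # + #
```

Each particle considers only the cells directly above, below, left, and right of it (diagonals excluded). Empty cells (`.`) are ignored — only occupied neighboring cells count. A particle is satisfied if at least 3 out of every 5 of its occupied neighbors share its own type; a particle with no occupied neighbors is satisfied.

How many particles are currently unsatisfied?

Row 1: (1,2)+ 0/1 ✗ · (1,4)# 0/1 ✗
Row 2: (2,2)# 2/3 ✓ · (2,3)# 2/3 ✓ · (2,4)+ 0/3 ✗
Row 3: (3,2)# 3/3 ✓ · (3,3)# 4/4 ✓ · (3,4)# 1/2 ✗
Row 4: (4,1)+ 1/2 ✗ · (4,2)# 3/4 ✓ · (4,3)# 3/3 ✓
Row 5: (5,1)+ 2/3 ✓ · (5,2)# 3/4 ✓ · (5,3)# 2/3 ✓
Row 6: (6,1)+ 1/2 ✗ · (6,2)# 1/3 ✗ · (6,3)+ 0/3 ✗ · (6,4)# 0/1 ✗
Unsatisfied: (1,2), (1,4), (2,4), (3,4), (4,1), (6,1), (6,2), (6,3), (6,4) — 9 in total.

9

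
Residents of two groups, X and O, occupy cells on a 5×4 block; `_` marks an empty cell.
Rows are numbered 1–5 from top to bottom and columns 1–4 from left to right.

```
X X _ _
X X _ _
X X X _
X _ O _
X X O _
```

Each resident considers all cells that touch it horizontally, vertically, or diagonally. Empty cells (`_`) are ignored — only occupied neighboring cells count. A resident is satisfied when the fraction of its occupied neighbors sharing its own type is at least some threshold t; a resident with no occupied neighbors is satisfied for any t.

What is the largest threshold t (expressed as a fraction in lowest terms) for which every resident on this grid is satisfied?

1/4

(1,1)X 3/3
(1,2)X 3/3
(2,1)X 5/5
(2,2)X 6/6
(3,1)X 4/4
(3,2)X 5/6
(3,3)X 2/3
(4,1)X 4/4
(4,3)O 1/4
(5,1)X 2/2
(5,2)X 2/4
(5,3)O 1/2
The smallest same-type fraction is 1/4 at (4,3), which reduces to 1/4. Any threshold above that leaves this resident unsatisfied.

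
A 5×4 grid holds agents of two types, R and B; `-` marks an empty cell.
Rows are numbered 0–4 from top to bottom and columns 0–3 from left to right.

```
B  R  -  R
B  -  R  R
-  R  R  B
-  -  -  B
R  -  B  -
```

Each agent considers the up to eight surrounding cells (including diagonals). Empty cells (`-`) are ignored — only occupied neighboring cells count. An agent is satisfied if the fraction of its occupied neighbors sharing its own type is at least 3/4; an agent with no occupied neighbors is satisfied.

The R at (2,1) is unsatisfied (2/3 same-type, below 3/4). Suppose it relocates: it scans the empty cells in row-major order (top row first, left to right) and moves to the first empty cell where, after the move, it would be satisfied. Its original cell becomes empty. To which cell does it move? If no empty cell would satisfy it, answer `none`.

(0,2)

Vacating (2,1). Empty cells in order:
  (0,2): 4/4 same-type → satisfied — stop here.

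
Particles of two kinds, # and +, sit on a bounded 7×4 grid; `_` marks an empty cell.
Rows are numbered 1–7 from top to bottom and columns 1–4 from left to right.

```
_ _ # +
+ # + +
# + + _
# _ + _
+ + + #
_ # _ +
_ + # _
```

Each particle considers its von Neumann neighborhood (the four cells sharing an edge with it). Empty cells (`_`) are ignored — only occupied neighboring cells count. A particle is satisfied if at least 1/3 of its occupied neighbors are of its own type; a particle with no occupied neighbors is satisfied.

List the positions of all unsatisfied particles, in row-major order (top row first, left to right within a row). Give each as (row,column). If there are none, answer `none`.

(1,3)# 0/2 ✗
(1,4)+ 1/2 ✓
(2,1)+ 0/2 ✗
(2,2)# 0/3 ✗
(2,3)+ 2/4 ✓
(2,4)+ 2/2 ✓
(3,1)# 1/3 ✓
(3,2)+ 1/3 ✓
(3,3)+ 3/3 ✓
(4,1)# 1/2 ✓
(4,3)+ 2/2 ✓
(5,1)+ 1/2 ✓
(5,2)+ 2/3 ✓
(5,3)+ 2/3 ✓
(5,4)# 0/2 ✗
(6,2)# 0/2 ✗
(6,4)+ 0/1 ✗
(7,2)+ 0/2 ✗
(7,3)# 0/1 ✗

(1,3), (2,1), (2,2), (5,4), (6,2), (6,4), (7,2), (7,3)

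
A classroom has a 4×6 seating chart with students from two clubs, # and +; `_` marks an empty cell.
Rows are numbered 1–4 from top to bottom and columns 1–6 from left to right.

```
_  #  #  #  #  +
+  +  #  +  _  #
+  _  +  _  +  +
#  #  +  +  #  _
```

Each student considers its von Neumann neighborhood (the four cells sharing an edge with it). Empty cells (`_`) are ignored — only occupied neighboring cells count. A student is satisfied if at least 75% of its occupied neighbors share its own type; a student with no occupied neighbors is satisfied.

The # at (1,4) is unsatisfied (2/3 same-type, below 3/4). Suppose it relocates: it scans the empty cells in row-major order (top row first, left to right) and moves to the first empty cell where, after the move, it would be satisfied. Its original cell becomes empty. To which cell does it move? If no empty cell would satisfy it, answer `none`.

none

Vacating (1,4). Empty cells in order:
  (1,1): 1/2 same-type → still unsatisfied.
  (2,5): 2/4 same-type → still unsatisfied.
  (3,2): 1/4 same-type → still unsatisfied.
  (3,4): 0/4 same-type → still unsatisfied.
  (4,6): 1/2 same-type → still unsatisfied.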